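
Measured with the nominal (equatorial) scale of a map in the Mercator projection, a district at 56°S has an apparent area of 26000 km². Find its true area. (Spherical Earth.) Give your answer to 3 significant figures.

The Mercator projection is conformal; its linear scale factor is the same in every direction and equals sec φ = 1/cos φ.
Areal scale = k² = sec²φ = 1/cos²(56°) = 1/0.5592² = 3.198.
True area = apparent / (areal scale) = 26000 / 3.198 ≈ 8130 km².

8130 km²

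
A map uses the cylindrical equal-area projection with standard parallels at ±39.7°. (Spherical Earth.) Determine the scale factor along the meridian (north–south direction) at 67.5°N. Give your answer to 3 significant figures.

0.497

A cylindrical equal-area projection with standard parallel φ₀ has meridian scale h = cos φ / cos φ₀ and parallel scale k = cos φ₀ / cos φ (so areas are preserved, h·k = 1).
h = cos 67.5° / cos 39.7° = 0.3827/0.7694 = 0.4974.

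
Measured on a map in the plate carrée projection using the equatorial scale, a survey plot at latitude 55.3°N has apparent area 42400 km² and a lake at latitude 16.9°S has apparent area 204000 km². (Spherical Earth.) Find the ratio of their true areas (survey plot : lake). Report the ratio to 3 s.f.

Plate carrée has h = 1 and k = sec φ, giving areal scale sec φ; true area = (apparent area) · cos φ.
True area of survey plot: 42400 × cos(55.3°) = 42400 × 0.5693 = 24140 km².
True area of lake: 204000 × cos(16.9°) = 204000 × 0.9568 = 195200 km².
Ratio = 24140 / 195200 ≈ 0.124.

0.124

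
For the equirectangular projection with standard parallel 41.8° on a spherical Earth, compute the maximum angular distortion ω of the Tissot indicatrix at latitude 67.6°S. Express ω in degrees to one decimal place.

37.7°

The equidistant cylindrical projection with φ₀ = 41.8° has h = 1 (meridians true) and k = cos φ₀ / cos φ along parallels.
At 67.6°: h = 1.000, k = 1.956; principal scales a = 1.956, b = 1.000.
sin(ω/2) = (a − b)/(a + b) = 0.9563/2.956 = 0.3235, so ω = 2 arcsin(0.3235) ≈ 37.7°.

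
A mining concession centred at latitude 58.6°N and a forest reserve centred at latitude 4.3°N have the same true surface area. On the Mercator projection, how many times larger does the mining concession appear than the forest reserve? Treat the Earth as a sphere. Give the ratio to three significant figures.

Mercator areal scale is sec²φ.
At 58.6°: sec²(58.6°) = 1/0.5210² = 3.684.
At 4.3°: sec²(4.3°) = 1/0.9972² = 1.006.
Ratio = 3.684/1.006 = cos²(4.3°)/cos²(58.6°) ≈ 3.66.

3.66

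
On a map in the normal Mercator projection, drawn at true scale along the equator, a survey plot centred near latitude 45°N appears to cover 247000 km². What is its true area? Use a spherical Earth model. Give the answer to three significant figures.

124000 km²

Mercator is conformal, so the point scale is isotropic: h = k = sec φ = 1/cos φ.
Areal scale = k² = sec²φ = 1/cos²(45°) = 1/0.7071² = 2.000.
True area = apparent / (areal scale) = 247000 / 2.000 ≈ 124000 km².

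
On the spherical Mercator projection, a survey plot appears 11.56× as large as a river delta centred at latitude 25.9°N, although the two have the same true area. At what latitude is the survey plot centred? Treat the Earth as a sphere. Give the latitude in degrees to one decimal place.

74.7°

For equal true areas on Mercator, apparent areas scale as sec²φ, so the ratio is cos²φ₂ / cos²φ₁.
cos²φ₂ / cos²φ₁ = 11.56  ⇒  cos φ₁ = cos 25.9° / √11.56 = 0.8996/3.400 = 0.2646.
φ₁ = arccos(0.2646) ≈ 74.7°.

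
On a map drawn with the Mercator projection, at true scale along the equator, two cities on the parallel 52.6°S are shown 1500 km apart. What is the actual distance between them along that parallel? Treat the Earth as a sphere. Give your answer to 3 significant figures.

911 km

The Mercator projection is conformal; its linear scale factor is the same in every direction and equals sec φ = 1/cos φ.
Along the parallel at 52.6°, map distances are exaggerated by k = sec 52.6° = 1.646.
True distance = 1500 / 1.646 = 1500 × cos 52.6° ≈ 911 km.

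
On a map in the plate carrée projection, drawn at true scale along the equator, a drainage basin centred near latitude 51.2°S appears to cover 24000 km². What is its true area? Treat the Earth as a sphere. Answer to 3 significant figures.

15000 km²

For the equirectangular projection with φ₀ = 0 (plate carrée), h = 1 along meridians and k = sec φ along parallels.
Areal scale = h·k = 1 × sec φ; at 51.2°, h = 1.000, k = 1.596, so h·k = 1.596.
True area = apparent / (areal scale) = 24000 / 1.596 ≈ 15000 km².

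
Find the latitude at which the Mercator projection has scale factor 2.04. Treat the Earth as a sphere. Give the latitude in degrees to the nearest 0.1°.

60.6°

Mercator scale is k = sec φ = 1/cos φ.
1/cos φ = 2.04  ⇒  cos φ = 0.4902  ⇒  φ = arccos(0.4902) ≈ 60.6°.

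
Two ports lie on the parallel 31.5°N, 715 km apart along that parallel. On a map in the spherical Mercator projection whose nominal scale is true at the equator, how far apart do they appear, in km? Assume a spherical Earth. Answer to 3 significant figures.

839 km

For Mercator, h = k = sec φ (a conformal cylindrical projection has a single point scale, 1/cos φ).
Along the parallel, k = sec 31.5° = 1/0.8526 = 1.173.
Map distance = 715 × 1.173 ≈ 839 km.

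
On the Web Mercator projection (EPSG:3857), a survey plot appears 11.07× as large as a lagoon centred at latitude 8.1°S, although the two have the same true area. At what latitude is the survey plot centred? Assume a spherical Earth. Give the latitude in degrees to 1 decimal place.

Mercator areal scale is sec²φ, so apparent-area ratio = sec²φ₁ / sec²φ₂ = cos²φ₂ / cos²φ₁.
cos²φ₂ / cos²φ₁ = 11.07  ⇒  cos φ₁ = cos 8.1° / √11.07 = 0.9900/3.327 = 0.2976.
φ₁ = arccos(0.2976) ≈ 72.7°.

72.7°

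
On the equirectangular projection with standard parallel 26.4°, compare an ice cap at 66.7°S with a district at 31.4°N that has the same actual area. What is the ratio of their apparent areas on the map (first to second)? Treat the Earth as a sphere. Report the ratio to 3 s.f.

With standard parallel φ₀ = 26.4°, the equirectangular projection gives x = Rλ cos φ₀, y = Rφ, so h = 1 and k = cos 26.4° / cos φ.
Areal scale at 66.7°: h·k = 1.000 × 2.264 = 2.264.
Areal scale at 31.4°: h·k = 1.000 × 1.049 = 1.049.
Ratio = 2.264/1.049 ≈ 2.16.

2.16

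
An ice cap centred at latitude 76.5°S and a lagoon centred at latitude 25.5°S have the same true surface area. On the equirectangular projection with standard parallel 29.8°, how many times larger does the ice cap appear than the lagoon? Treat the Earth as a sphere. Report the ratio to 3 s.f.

3.87

In the equirectangular projection with standard parallel φ₀ = 29.8° (x = Rλ cos φ₀, y = Rφ), meridians are true-scale (h = 1) and the parallel scale is k = cos φ₀ / cos φ.
Areal scale at 76.5°: h·k = 1.000 × 3.717 = 3.717.
Areal scale at 25.5°: h·k = 1.000 × 0.9614 = 0.9614.
Ratio = 3.717/0.9614 ≈ 3.87.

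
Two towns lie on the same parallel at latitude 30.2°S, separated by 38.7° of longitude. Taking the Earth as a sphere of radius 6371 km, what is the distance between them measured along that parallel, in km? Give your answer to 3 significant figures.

Arc length along a parallel = R cos φ · Δλ (with Δλ in radians).
= 6371 × cos 30.2° × (38.7° × π/180) = 6371 × 0.8643 × 0.6754 ≈ 3720 km.

3720 km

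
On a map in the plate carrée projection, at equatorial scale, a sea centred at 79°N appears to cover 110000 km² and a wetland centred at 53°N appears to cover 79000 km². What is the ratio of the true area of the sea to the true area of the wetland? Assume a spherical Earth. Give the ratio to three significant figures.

On the plate carrée, areal scale = h·k = 1 × sec φ, so true area = apparent × cos φ.
True area of sea: 110000 × cos(79°) = 110000 × 0.1908 = 20990 km².
True area of wetland: 79000 × cos(53°) = 79000 × 0.6018 = 47540 km².
Ratio = 20990 / 47540 ≈ 0.441.

0.441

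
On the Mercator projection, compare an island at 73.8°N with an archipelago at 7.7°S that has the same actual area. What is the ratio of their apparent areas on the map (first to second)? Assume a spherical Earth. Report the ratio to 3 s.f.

Mercator areal scale is sec²φ.
At 73.8°: sec²(73.8°) = 1/0.2790² = 12.85.
At 7.7°: sec²(7.7°) = 1/0.9910² = 1.018.
Ratio = 12.85/1.018 = cos²(7.7°)/cos²(73.8°) ≈ 12.6.

12.6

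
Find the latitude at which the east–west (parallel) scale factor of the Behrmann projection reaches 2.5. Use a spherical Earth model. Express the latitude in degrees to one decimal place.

Behrmann is a cylindrical equal-area projection with standard parallels at ±30°. For cylindrical equal-area with standard parallel φ₀, h = cos φ / cos φ₀ and k = cos φ₀ / cos φ, so h·k = 1.
k = cos φ₀ / cos φ = 2.5  ⇒  cos φ = cos 30° / 2.5 = 0.3464.
φ = arccos(0.3464) ≈ 69.7°.

69.7°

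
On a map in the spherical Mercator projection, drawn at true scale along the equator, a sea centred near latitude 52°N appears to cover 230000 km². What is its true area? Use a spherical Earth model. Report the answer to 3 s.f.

The Mercator projection is conformal; its linear scale factor is the same in every direction and equals sec φ = 1/cos φ.
Areal scale = k² = sec²φ = 1/cos²(52°) = 1/0.6157² = 2.638.
True area = apparent / (areal scale) = 230000 / 2.638 ≈ 87200 km².

87200 km²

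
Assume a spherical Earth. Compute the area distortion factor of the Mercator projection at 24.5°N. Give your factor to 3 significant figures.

For Mercator, h = k = sec φ (a conformal cylindrical projection has a single point scale, 1/cos φ).
Areal scale = k² = sec²φ = 1/cos²(24.5°) = 1/0.9100² = 1.208.

1.21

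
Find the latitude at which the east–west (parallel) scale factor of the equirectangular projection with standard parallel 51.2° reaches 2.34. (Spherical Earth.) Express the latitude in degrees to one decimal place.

The equidistant cylindrical projection with φ₀ = 51.2° has h = 1 (meridians true) and k = cos φ₀ / cos φ along parallels.
k = cos φ₀ / cos φ = 2.34  ⇒  cos φ = cos 51.2° / 2.34 = 0.2678.
φ = arccos(0.2678) ≈ 74.5°.

74.5°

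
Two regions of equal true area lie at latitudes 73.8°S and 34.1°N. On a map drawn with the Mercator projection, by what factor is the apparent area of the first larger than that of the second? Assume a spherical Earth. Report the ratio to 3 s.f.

8.81

Mercator areal scale is sec²φ.
At 73.8°: sec²(73.8°) = 1/0.2790² = 12.85.
At 34.1°: sec²(34.1°) = 1/0.8281² = 1.458.
Ratio = 12.85/1.458 = cos²(34.1°)/cos²(73.8°) ≈ 8.81.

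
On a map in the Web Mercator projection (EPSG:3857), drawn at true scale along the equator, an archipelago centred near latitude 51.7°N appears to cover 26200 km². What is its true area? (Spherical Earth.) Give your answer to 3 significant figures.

For Mercator, h = k = sec φ (a conformal cylindrical projection has a single point scale, 1/cos φ).
Areal scale = k² = sec²φ = 1/cos²(51.7°) = 1/0.6198² = 2.603.
True area = apparent / (areal scale) = 26200 / 2.603 ≈ 10100 km².

10100 km²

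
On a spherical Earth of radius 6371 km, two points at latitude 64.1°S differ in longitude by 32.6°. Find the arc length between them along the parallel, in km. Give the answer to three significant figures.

Arc length along a parallel = R cos φ · Δλ (with Δλ in radians).
= 6371 × cos 64.1° × (32.6° × π/180) = 6371 × 0.4368 × 0.5690 ≈ 1580 km.

1580 km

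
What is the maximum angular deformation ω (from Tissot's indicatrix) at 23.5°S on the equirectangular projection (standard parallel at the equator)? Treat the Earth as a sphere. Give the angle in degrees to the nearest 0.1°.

In the plate carrée (x = Rλ, y = Rφ), meridians are true-scale (h = 1) and parallels are stretched by k = sec φ.
At 23.5°: h = 1.000, k = 1.090; principal scales a = 1.090, b = 1.000.
sin(ω/2) = (a − b)/(a + b) = 0.09044/2.090 = 0.04326, so ω = 2 arcsin(0.04326) ≈ 5.0°.

5.0°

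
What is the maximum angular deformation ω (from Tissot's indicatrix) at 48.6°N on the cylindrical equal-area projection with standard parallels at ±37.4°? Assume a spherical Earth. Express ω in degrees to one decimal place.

20.9°

A cylindrical equal-area projection with standard parallel φ₀ has meridian scale h = cos φ / cos φ₀ and parallel scale k = cos φ₀ / cos φ (so areas are preserved, h·k = 1).
At 48.6°: h = 0.8325, k = 1.201; principal scales a = 1.201, b = 0.8325.
sin(ω/2) = (a − b)/(a + b) = 0.3688/2.034 = 0.1814, so ω = 2 arcsin(0.1814) ≈ 20.9°.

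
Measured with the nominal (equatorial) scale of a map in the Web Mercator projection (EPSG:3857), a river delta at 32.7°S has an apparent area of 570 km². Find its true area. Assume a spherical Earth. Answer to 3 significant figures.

404 km²

The Mercator projection is conformal; its linear scale factor is the same in every direction and equals sec φ = 1/cos φ.
Areal scale = k² = sec²φ = 1/cos²(32.7°) = 1/0.8415² = 1.412.
True area = apparent / (areal scale) = 570 / 1.412 ≈ 404 km².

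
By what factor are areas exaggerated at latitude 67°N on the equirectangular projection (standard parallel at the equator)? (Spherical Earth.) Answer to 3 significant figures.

2.56

In the plate carrée (x = Rλ, y = Rφ), meridians are true-scale (h = 1) and parallels are stretched by k = sec φ.
Areal scale = h·k = 1 × sec φ; at 67°, h = 1.000, k = 2.559, so h·k = 2.559.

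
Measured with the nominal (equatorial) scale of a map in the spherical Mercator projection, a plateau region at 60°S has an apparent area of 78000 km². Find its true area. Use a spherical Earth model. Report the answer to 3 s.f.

19500 km²

The Mercator projection is conformal; its linear scale factor is the same in every direction and equals sec φ = 1/cos φ.
Areal scale = k² = sec²φ = 1/cos²(60°) = 1/0.5000² = 4.000.
True area = apparent / (areal scale) = 78000 / 4.000 ≈ 19500 km².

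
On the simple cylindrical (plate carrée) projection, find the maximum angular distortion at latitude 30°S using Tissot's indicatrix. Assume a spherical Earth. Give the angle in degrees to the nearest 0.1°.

8.2°

Plate carrée maps x = Rλ, y = Rφ. The meridian scale is h = 1 and the parallel scale is k = 1/cos φ = sec φ.
At 30°: h = 1.000, k = 1.155; principal scales a = 1.155, b = 1.000.
sin(ω/2) = (a − b)/(a + b) = 0.1547/2.155 = 0.07180, so ω = 2 arcsin(0.07180) ≈ 8.2°.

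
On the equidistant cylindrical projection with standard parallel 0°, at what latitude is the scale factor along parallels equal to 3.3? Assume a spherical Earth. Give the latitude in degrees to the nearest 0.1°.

72.4°

Plate carrée: h = 1, k = sec φ along parallels.
sec φ = 3.3  ⇒  cos φ = 0.3030  ⇒  φ ≈ 72.4°.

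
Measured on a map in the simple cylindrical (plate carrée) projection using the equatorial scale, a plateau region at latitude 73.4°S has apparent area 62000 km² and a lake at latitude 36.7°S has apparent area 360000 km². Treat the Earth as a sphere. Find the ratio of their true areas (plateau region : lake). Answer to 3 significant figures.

On the plate carrée, areal scale = h·k = 1 × sec φ, so true area = apparent × cos φ.
True area of plateau region: 62000 × cos(73.4°) = 62000 × 0.2857 = 17710 km².
True area of lake: 360000 × cos(36.7°) = 360000 × 0.8018 = 288600 km².
Ratio = 17710 / 288600 ≈ 0.0614.

0.0614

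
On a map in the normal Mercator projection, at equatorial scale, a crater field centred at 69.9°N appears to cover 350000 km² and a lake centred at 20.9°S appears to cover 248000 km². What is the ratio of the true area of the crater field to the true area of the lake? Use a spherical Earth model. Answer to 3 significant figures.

Since Mercator area scale is 1/cos²φ, the true area equals the apparent area multiplied by cos²φ.
True area of crater field: 350000 × cos²(69.9°) = 350000 × 0.1181 = 41340 km².
True area of lake: 248000 × cos²(20.9°) = 248000 × 0.8727 = 216400 km².
Ratio = 41340 / 216400 ≈ 0.191.

0.191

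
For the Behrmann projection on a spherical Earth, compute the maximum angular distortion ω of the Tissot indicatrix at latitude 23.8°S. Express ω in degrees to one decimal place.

Behrmann is a cylindrical equal-area projection with standard parallels at ±30°. A cylindrical equal-area projection with standard parallel φ₀ has meridian scale h = cos φ / cos φ₀ and parallel scale k = cos φ₀ / cos φ (so areas are preserved, h·k = 1).
At 23.8°: h = 1.057, k = 0.9465; principal scales a = 1.057, b = 0.9465.
sin(ω/2) = (a − b)/(a + b) = 0.1100/2.003 = 0.05491, so ω = 2 arcsin(0.05491) ≈ 6.3°.

6.3°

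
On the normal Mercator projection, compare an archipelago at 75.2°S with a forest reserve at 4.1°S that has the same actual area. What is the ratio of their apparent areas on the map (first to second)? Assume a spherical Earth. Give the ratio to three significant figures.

On Mercator, area is exaggerated by sec²φ = 1/cos²φ.
At 75.2°: sec²(75.2°) = 1/0.2554² = 15.33.
At 4.1°: sec²(4.1°) = 1/0.9974² = 1.005.
Ratio = 15.33/1.005 = cos²(4.1°)/cos²(75.2°) ≈ 15.2.

15.2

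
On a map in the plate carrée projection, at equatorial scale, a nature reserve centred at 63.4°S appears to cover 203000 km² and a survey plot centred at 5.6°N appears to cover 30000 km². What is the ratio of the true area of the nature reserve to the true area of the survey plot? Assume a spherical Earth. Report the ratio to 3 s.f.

3.04

Plate carrée has h = 1 and k = sec φ, giving areal scale sec φ; true area = (apparent area) · cos φ.
True area of nature reserve: 203000 × cos(63.4°) = 203000 × 0.4478 = 90900 km².
True area of survey plot: 30000 × cos(5.6°) = 30000 × 0.9952 = 29860 km².
Ratio = 90900 / 29860 ≈ 3.04.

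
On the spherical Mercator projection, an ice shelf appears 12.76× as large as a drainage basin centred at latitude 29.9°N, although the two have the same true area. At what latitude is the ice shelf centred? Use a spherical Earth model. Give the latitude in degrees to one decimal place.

For equal true areas on Mercator, apparent areas scale as sec²φ, so the ratio is cos²φ₂ / cos²φ₁.
cos²φ₂ / cos²φ₁ = 12.76  ⇒  cos φ₁ = cos 29.9° / √12.76 = 0.8669/3.572 = 0.2427.
φ₁ = arccos(0.2427) ≈ 76.0°.

76.0°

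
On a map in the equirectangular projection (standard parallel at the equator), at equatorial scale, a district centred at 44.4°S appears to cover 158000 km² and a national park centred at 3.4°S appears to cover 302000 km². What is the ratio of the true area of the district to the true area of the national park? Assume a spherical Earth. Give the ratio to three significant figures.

Plate carrée has h = 1 and k = sec φ, giving areal scale sec φ; true area = (apparent area) · cos φ.
True area of district: 158000 × cos(44.4°) = 158000 × 0.7145 = 112900 km².
True area of national park: 302000 × cos(3.4°) = 302000 × 0.9982 = 301500 km².
Ratio = 112900 / 301500 ≈ 0.374.

0.374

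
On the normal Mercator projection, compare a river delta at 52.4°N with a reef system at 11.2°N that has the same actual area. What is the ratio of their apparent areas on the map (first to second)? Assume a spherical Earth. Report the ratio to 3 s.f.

2.58

On Mercator, area is exaggerated by sec²φ = 1/cos²φ.
At 52.4°: sec²(52.4°) = 1/0.6101² = 2.686.
At 11.2°: sec²(11.2°) = 1/0.9810² = 1.039.
Ratio = 2.686/1.039 = cos²(11.2°)/cos²(52.4°) ≈ 2.58.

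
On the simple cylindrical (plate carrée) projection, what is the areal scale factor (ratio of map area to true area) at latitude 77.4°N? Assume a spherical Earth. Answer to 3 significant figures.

In the plate carrée (x = Rλ, y = Rφ), meridians are true-scale (h = 1) and parallels are stretched by k = sec φ.
Areal scale = h·k = 1 × sec φ; at 77.4°, h = 1.000, k = 4.584, so h·k = 4.584.

4.58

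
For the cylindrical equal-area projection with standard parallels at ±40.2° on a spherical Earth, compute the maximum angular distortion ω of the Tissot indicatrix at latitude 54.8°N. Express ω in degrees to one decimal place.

For cylindrical equal-area with standard parallel φ₀, h = cos φ / cos φ₀ and k = cos φ₀ / cos φ, so h·k = 1.
At 54.8°: h = 0.7547, k = 1.325; principal scales a = 1.325, b = 0.7547.
sin(ω/2) = (a − b)/(a + b) = 0.5703/2.080 = 0.2742, so ω = 2 arcsin(0.2742) ≈ 31.8°.

31.8°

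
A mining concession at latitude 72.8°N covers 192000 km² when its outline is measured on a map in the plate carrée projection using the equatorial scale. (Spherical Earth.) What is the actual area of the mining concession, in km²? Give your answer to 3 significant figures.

For the equirectangular projection with φ₀ = 0 (plate carrée), h = 1 along meridians and k = sec φ along parallels.
Areal scale = h·k = 1 × sec φ; at 72.8°, h = 1.000, k = 3.382, so h·k = 3.382.
True area = apparent / (areal scale) = 192000 / 3.382 ≈ 56800 km².

56800 km²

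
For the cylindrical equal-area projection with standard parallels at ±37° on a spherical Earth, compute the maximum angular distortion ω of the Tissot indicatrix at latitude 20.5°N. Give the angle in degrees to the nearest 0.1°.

For cylindrical equal-area with standard parallel φ₀, h = cos φ / cos φ₀ and k = cos φ₀ / cos φ, so h·k = 1.
At 20.5°: h = 1.173, k = 0.8526; principal scales a = 1.173, b = 0.8526.
sin(ω/2) = (a − b)/(a + b) = 0.3202/2.025 = 0.1581, so ω = 2 arcsin(0.1581) ≈ 18.2°.

18.2°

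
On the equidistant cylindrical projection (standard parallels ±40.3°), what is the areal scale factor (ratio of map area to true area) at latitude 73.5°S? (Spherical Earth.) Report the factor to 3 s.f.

With standard parallel φ₀ = 40.3°, the equirectangular projection gives x = Rλ cos φ₀, y = Rφ, so h = 1 and k = cos 40.3° / cos φ.
Areal scale = h·k = 1 × cos φ₀ / cos φ; at 73.5°, h = 1.000, k = 2.685, so h·k = 2.685.

2.69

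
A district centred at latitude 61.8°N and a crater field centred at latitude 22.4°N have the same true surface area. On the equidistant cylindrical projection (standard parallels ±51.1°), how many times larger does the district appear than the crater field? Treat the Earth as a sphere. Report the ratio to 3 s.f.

1.96

With standard parallel φ₀ = 51.1°, the equirectangular projection gives x = Rλ cos φ₀, y = Rφ, so h = 1 and k = cos 51.1° / cos φ.
Areal scale at 61.8°: h·k = 1.000 × 1.329 = 1.329.
Areal scale at 22.4°: h·k = 1.000 × 0.6792 = 0.6792.
Ratio = 1.329/0.6792 ≈ 1.96.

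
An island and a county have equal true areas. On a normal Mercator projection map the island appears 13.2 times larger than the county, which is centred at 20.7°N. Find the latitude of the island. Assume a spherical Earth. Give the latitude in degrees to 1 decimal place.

75.1°

Mercator areal scale is sec²φ, so apparent-area ratio = sec²φ₁ / sec²φ₂ = cos²φ₂ / cos²φ₁.
cos²φ₂ / cos²φ₁ = 13.2  ⇒  cos φ₁ = cos 20.7° / √13.2 = 0.9354/3.633 = 0.2575.
φ₁ = arccos(0.2575) ≈ 75.1°.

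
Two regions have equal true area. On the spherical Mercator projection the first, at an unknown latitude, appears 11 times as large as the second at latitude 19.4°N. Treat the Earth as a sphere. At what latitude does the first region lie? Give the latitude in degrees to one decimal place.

73.5°

On Mercator, (apparent₁)/(apparent₂) = sec²φ₁ / sec²φ₂ when true areas are equal.
cos²φ₂ / cos²φ₁ = 11  ⇒  cos φ₁ = cos 19.4° / √11 = 0.9432/3.317 = 0.2844.
φ₁ = arccos(0.2844) ≈ 73.5°.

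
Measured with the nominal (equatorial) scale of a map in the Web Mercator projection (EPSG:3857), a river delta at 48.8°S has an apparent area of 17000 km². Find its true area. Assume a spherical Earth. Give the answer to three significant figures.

7380 km²

Mercator is conformal, so the point scale is isotropic: h = k = sec φ = 1/cos φ.
Areal scale = k² = sec²φ = 1/cos²(48.8°) = 1/0.6587² = 2.305.
True area = apparent / (areal scale) = 17000 / 2.305 ≈ 7380 km².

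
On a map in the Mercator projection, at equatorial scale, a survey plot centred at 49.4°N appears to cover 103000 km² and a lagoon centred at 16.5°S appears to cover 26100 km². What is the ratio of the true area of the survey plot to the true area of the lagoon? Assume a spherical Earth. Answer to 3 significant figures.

1.82

On Mercator the areal scale is sec²φ, so true area = apparent × cos²φ.
True area of survey plot: 103000 × cos²(49.4°) = 103000 × 0.4235 = 43620 km².
True area of lagoon: 26100 × cos²(16.5°) = 26100 × 0.9193 = 23990 km².
Ratio = 43620 / 23990 ≈ 1.82.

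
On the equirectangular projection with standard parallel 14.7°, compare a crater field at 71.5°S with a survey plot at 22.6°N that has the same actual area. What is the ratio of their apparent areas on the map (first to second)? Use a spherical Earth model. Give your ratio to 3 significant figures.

2.91

In the equirectangular projection with standard parallel φ₀ = 14.7° (x = Rλ cos φ₀, y = Rφ), meridians are true-scale (h = 1) and the parallel scale is k = cos φ₀ / cos φ.
Areal scale at 71.5°: h·k = 1.000 × 3.048 = 3.048.
Areal scale at 22.6°: h·k = 1.000 × 1.048 = 1.048.
Ratio = 3.048/1.048 ≈ 2.91.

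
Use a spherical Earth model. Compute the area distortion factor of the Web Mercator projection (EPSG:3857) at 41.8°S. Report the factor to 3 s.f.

For Mercator, h = k = sec φ (a conformal cylindrical projection has a single point scale, 1/cos φ).
Areal scale = k² = sec²φ = 1/cos²(41.8°) = 1/0.7455² = 1.799.

1.80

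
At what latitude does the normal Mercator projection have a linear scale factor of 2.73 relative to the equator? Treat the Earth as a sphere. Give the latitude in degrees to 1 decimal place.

68.5°

Mercator scale is k = sec φ = 1/cos φ.
1/cos φ = 2.73  ⇒  cos φ = 0.3663  ⇒  φ = arccos(0.3663) ≈ 68.5°.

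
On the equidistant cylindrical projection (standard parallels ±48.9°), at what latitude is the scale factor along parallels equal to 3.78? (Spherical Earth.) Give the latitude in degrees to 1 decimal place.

In the equirectangular projection with standard parallel φ₀ = 48.9° (x = Rλ cos φ₀, y = Rφ), meridians are true-scale (h = 1) and the parallel scale is k = cos φ₀ / cos φ.
k = cos φ₀ / cos φ = 3.78  ⇒  cos φ = cos 48.9° / 3.78 = 0.1739.
φ = arccos(0.1739) ≈ 80.0°.

80.0°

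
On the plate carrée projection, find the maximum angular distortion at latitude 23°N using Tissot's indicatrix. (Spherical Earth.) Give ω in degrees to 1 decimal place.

4.7°

Plate carrée maps x = Rλ, y = Rφ. The meridian scale is h = 1 and the parallel scale is k = 1/cos φ = sec φ.
At 23°: h = 1.000, k = 1.086; principal scales a = 1.086, b = 1.000.
sin(ω/2) = (a − b)/(a + b) = 0.08636/2.086 = 0.04139, so ω = 2 arcsin(0.04139) ≈ 4.7°.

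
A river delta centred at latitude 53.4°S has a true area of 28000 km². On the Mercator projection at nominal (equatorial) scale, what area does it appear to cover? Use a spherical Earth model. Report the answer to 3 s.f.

Mercator is conformal, so the point scale is isotropic: h = k = sec φ = 1/cos φ.
Areal scale = k² = sec²φ = 1/cos²(53.4°) = 1/0.5962² = 2.813.
Apparent area = 28000 × 2.813 ≈ 78800 km².

78800 km²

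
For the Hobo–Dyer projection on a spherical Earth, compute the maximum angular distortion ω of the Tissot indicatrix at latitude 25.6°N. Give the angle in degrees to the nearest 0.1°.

14.6°

Hobo–Dyer is a cylindrical equal-area projection with standard parallels at ±37.5°. Cylindrical equal-area (φ₀ = 37.5°): h = cos φ / cos 37.5° along meridians, k = cos 37.5° / cos φ along parallels; h·k = 1.
At 25.6°: h = 1.137, k = 0.8797; principal scales a = 1.137, b = 0.8797.
sin(ω/2) = (a − b)/(a + b) = 0.2570/2.016 = 0.1275, so ω = 2 arcsin(0.1275) ≈ 14.6°.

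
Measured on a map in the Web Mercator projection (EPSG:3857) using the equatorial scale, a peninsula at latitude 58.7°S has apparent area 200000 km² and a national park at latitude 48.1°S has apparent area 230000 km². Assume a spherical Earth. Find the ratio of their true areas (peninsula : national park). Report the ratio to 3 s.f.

0.526

Since Mercator area scale is 1/cos²φ, the true area equals the apparent area multiplied by cos²φ.
True area of peninsula: 200000 × cos²(58.7°) = 200000 × 0.2699 = 53980 km².
True area of national park: 230000 × cos²(48.1°) = 230000 × 0.4460 = 102600 km².
Ratio = 53980 / 102600 ≈ 0.526.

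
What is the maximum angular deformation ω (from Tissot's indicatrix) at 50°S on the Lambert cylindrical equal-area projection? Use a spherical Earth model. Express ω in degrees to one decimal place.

The Lambert cylindrical equal-area projection is the cylindrical equal-area projection with its standard parallel at the equator (φ₀ = 0). A cylindrical equal-area projection with standard parallel φ₀ has meridian scale h = cos φ / cos φ₀ and parallel scale k = cos φ₀ / cos φ (so areas are preserved, h·k = 1).
At 50°: h = 0.6428, k = 1.556; principal scales a = 1.556, b = 0.6428.
sin(ω/2) = (a − b)/(a + b) = 0.9129/2.199 = 0.4153, so ω = 2 arcsin(0.4153) ≈ 49.1°.

49.1°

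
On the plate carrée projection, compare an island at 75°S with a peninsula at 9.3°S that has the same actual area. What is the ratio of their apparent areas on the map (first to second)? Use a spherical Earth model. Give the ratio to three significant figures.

3.81

In the plate carrée (x = Rλ, y = Rφ), meridians are true-scale (h = 1) and parallels are stretched by k = sec φ.
Areal scale at 75°: h·k = 1.000 × 3.864 = 3.864.
Areal scale at 9.3°: h·k = 1.000 × 1.013 = 1.013.
Ratio = 3.864/1.013 ≈ 3.81.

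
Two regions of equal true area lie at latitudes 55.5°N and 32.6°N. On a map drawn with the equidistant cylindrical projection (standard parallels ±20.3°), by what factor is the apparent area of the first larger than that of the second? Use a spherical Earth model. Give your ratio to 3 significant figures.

The equidistant cylindrical projection with φ₀ = 20.3° has h = 1 (meridians true) and k = cos φ₀ / cos φ along parallels.
Areal scale at 55.5°: h·k = 1.000 × 1.656 = 1.656.
Areal scale at 32.6°: h·k = 1.000 × 1.113 = 1.113.
Ratio = 1.656/1.113 ≈ 1.49.

1.49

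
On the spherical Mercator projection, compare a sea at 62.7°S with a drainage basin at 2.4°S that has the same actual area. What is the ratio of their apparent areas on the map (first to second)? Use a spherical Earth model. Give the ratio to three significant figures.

On Mercator, area is exaggerated by sec²φ = 1/cos²φ.
At 62.7°: sec²(62.7°) = 1/0.4586² = 4.754.
At 2.4°: sec²(2.4°) = 1/0.9991² = 1.002.
Ratio = 4.754/1.002 = cos²(2.4°)/cos²(62.7°) ≈ 4.75.

4.75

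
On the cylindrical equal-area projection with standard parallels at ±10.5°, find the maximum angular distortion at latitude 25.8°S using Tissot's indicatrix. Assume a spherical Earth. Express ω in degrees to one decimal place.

Cylindrical equal-area (φ₀ = 10.5°): h = cos φ / cos 10.5° along meridians, k = cos 10.5° / cos φ along parallels; h·k = 1.
At 25.8°: h = 0.9157, k = 1.092; principal scales a = 1.092, b = 0.9157.
sin(ω/2) = (a − b)/(a + b) = 0.1765/2.008 = 0.08789, so ω = 2 arcsin(0.08789) ≈ 10.1°.

10.1°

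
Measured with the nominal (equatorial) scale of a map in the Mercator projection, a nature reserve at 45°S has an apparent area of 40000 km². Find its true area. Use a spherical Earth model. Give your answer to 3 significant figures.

For Mercator, h = k = sec φ (a conformal cylindrical projection has a single point scale, 1/cos φ).
Areal scale = k² = sec²φ = 1/cos²(45°) = 1/0.7071² = 2.000.
True area = apparent / (areal scale) = 40000 / 2.000 ≈ 20000 km².

20000 km²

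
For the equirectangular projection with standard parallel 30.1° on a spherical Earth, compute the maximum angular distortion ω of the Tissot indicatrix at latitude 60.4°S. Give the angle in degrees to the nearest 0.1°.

With standard parallel φ₀ = 30.1°, the equirectangular projection gives x = Rλ cos φ₀, y = Rφ, so h = 1 and k = cos 30.1° / cos φ.
At 60.4°: h = 1.000, k = 1.752; principal scales a = 1.752, b = 1.000.
sin(ω/2) = (a − b)/(a + b) = 0.7515/2.752 = 0.2731, so ω = 2 arcsin(0.2731) ≈ 31.7°.

31.7°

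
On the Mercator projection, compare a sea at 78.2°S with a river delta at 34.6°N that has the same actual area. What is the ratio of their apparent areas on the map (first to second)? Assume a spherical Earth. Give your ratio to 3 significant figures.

16.2

Mercator is conformal with k = sec φ, so areal scale = k² = sec²φ.
At 78.2°: sec²(78.2°) = 1/0.2045² = 23.91.
At 34.6°: sec²(34.6°) = 1/0.8231² = 1.476.
Ratio = 23.91/1.476 = cos²(34.6°)/cos²(78.2°) ≈ 16.2.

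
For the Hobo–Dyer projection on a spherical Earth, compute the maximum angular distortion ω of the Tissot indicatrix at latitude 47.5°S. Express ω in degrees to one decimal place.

18.3°

Hobo–Dyer is a cylindrical equal-area projection with standard parallels at ±37.5°. A cylindrical equal-area projection with standard parallel φ₀ has meridian scale h = cos φ / cos φ₀ and parallel scale k = cos φ₀ / cos φ (so areas are preserved, h·k = 1).
At 47.5°: h = 0.8516, k = 1.174; principal scales a = 1.174, b = 0.8516.
sin(ω/2) = (a − b)/(a + b) = 0.3227/2.026 = 0.1593, so ω = 2 arcsin(0.1593) ≈ 18.3°.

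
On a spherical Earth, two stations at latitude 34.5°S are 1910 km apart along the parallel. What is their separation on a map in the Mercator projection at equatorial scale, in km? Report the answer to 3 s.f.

For Mercator, h = k = sec φ (a conformal cylindrical projection has a single point scale, 1/cos φ).
Along the parallel, k = sec 34.5° = 1/0.8241 = 1.213.
Map distance = 1910 × 1.213 ≈ 2320 km.

2320 km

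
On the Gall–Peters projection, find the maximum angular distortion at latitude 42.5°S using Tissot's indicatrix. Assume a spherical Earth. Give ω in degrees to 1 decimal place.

4.8°

Gall–Peters is a cylindrical equal-area projection with standard parallels at ±45°. For cylindrical equal-area with standard parallel φ₀, h = cos φ / cos φ₀ and k = cos φ₀ / cos φ, so h·k = 1.
At 42.5°: h = 1.043, k = 0.9591; principal scales a = 1.043, b = 0.9591.
sin(ω/2) = (a − b)/(a + b) = 0.08359/2.002 = 0.04176, so ω = 2 arcsin(0.04176) ≈ 4.8°.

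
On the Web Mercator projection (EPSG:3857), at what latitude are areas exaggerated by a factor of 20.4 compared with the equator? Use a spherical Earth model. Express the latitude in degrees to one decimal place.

Mercator areal scale is sec²φ.
sec²φ = 20.4  ⇒  cos²φ = 0.04902  ⇒  cos φ = 0.2214.
φ = arccos(0.2214) ≈ 77.2°.

77.2°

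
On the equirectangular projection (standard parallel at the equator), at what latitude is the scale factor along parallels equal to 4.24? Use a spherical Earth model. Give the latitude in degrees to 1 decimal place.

Plate carrée: h = 1, k = sec φ along parallels.
sec φ = 4.24  ⇒  cos φ = 0.2358  ⇒  φ ≈ 76.4°.

76.4°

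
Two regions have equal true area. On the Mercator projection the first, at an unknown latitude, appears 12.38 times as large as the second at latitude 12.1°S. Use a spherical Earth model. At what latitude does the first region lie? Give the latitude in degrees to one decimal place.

73.9°

On Mercator, (apparent₁)/(apparent₂) = sec²φ₁ / sec²φ₂ when true areas are equal.
cos²φ₂ / cos²φ₁ = 12.38  ⇒  cos φ₁ = cos 12.1° / √12.38 = 0.9778/3.519 = 0.2779.
φ₁ = arccos(0.2779) ≈ 73.9°.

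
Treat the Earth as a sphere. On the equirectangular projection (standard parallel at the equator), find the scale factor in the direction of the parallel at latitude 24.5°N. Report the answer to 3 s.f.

For the equirectangular projection with φ₀ = 0 (plate carrée), h = 1 along meridians and k = sec φ along parallels.
k = 1/cos 24.5° = 1/0.9100 = 1.099.

1.10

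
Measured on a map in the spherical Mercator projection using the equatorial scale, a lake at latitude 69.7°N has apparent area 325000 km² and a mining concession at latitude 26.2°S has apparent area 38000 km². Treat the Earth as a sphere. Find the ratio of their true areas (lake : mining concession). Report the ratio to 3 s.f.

Since Mercator area scale is 1/cos²φ, the true area equals the apparent area multiplied by cos²φ.
True area of lake: 325000 × cos²(69.7°) = 325000 × 0.1204 = 39120 km².
True area of mining concession: 38000 × cos²(26.2°) = 38000 × 0.8051 = 30590 km².
Ratio = 39120 / 30590 ≈ 1.28.

1.28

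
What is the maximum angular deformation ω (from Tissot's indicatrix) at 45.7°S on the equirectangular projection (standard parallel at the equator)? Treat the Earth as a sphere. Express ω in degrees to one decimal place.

Plate carrée maps x = Rλ, y = Rφ. The meridian scale is h = 1 and the parallel scale is k = 1/cos φ = sec φ.
At 45.7°: h = 1.000, k = 1.432; principal scales a = 1.432, b = 1.000.
sin(ω/2) = (a − b)/(a + b) = 0.4318/2.432 = 0.1776, so ω = 2 arcsin(0.1776) ≈ 20.5°.

20.5°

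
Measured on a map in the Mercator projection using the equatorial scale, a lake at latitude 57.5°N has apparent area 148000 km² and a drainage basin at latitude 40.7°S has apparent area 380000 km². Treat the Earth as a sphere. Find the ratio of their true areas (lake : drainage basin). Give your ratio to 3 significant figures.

0.196

On Mercator the areal scale is sec²φ, so true area = apparent × cos²φ.
True area of lake: 148000 × cos²(57.5°) = 148000 × 0.2887 = 42730 km².
True area of drainage basin: 380000 × cos²(40.7°) = 380000 × 0.5748 = 218400 km².
Ratio = 42730 / 218400 ≈ 0.196.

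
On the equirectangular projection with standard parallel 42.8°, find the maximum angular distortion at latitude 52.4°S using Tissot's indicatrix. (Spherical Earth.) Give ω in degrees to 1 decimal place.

10.6°

In the equirectangular projection with standard parallel φ₀ = 42.8° (x = Rλ cos φ₀, y = Rφ), meridians are true-scale (h = 1) and the parallel scale is k = cos φ₀ / cos φ.
At 52.4°: h = 1.000, k = 1.203; principal scales a = 1.203, b = 1.000.
sin(ω/2) = (a − b)/(a + b) = 0.2025/2.203 = 0.09196, so ω = 2 arcsin(0.09196) ≈ 10.6°.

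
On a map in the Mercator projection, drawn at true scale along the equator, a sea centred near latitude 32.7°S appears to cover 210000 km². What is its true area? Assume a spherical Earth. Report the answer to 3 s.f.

149000 km²

Mercator is conformal, so the point scale is isotropic: h = k = sec φ = 1/cos φ.
Areal scale = k² = sec²φ = 1/cos²(32.7°) = 1/0.8415² = 1.412.
True area = apparent / (areal scale) = 210000 / 1.412 ≈ 149000 km².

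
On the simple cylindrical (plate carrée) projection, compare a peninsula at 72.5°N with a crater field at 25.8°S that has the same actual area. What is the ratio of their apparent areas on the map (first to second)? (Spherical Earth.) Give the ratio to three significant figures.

2.99

For the equirectangular projection with φ₀ = 0 (plate carrée), h = 1 along meridians and k = sec φ along parallels.
Areal scale at 72.5°: h·k = 1.000 × 3.326 = 3.326.
Areal scale at 25.8°: h·k = 1.000 × 1.111 = 1.111.
Ratio = 3.326/1.111 ≈ 2.99.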